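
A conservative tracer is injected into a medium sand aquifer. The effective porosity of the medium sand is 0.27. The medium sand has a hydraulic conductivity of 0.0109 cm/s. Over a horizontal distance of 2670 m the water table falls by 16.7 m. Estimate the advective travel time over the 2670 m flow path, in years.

33.5

Convert K: 0.0109 cm/s × 864 = 9.418 m/day.
Hydraulic gradient i = Δh / L = 16.7 / 2670 = 0.006255.
Darcy flux q = K · i = 9.418 × 0.006255 = 0.05890 m/day.
Seepage velocity v = q / n_e = 0.05890 / 0.27 = 0.2182 m/day.
Travel time t = L / v = 2670 / 0.2182 = 12239 days = 33.51 years.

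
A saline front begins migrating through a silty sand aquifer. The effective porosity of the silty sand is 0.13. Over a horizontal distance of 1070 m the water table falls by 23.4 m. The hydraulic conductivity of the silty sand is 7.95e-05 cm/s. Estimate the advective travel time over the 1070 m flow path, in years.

254

Convert K: 7.95e-05 cm/s × 864 = 0.06869 m/day.
Hydraulic gradient i = Δh / L = 23.4 / 1070 = 0.02187.
Darcy flux q = K · i = 0.06869 × 0.02187 = 0.001502 m/day.
Seepage velocity v = q / n_e = 0.001502 / 0.13 = 0.01155 m/day.
Travel time t = L / v = 1070 / 0.01155 = 92601 days = 253.5 years.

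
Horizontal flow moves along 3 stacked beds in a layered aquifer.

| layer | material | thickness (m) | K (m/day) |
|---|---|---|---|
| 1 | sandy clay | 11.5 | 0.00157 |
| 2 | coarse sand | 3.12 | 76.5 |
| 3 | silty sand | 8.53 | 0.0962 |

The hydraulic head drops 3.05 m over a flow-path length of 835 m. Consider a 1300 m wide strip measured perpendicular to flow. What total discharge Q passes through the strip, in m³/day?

Flow is parallel to layering, so each bed carries its own Darcy discharge and the transmissivities add.
Σ(K_i·b_i) = 0.00157×11.5 + 76.5×3.12 + 0.0962×8.53 = 239.5 m²/day.
Hydraulic gradient i = Δh / L = 3.05 / 835 = 0.003653.
Q = Σ(K_i·b_i) · W · i = 239.5 × 1300 × 0.003653 = 1137 m³/day.

1140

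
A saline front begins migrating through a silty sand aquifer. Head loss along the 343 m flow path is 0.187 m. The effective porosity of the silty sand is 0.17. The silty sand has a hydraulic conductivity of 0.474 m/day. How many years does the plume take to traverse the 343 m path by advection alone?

618

Hydraulic gradient i = Δh / L = 0.187 / 343 = 0.0005452.
Darcy flux q = K · i = 0.4740 × 0.0005452 = 0.0002584 m/day.
Seepage velocity v = q / n_e = 0.0002584 / 0.17 = 0.001520 m/day.
Travel time t = L / v = 343 / 0.001520 = 2.256e+05 days = 617.8 years.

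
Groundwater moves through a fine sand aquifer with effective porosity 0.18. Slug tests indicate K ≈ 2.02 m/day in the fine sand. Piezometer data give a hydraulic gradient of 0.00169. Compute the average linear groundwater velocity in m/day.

Hydraulic gradient i = 0.00169.
Darcy flux q = K · i = 2.020 × 0.001690 = 0.003414 m/day.
Seepage velocity v = q / n_e = 0.003414 / 0.18 = 0.01897 m/day.

0.0190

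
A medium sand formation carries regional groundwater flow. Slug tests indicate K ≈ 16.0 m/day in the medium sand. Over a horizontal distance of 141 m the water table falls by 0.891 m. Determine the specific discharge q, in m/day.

0.101

Hydraulic gradient i = Δh / L = 0.891 / 141 = 0.006319.
Specific discharge q = K · i = 16.00 × 0.006319 = 0.1011 m/day.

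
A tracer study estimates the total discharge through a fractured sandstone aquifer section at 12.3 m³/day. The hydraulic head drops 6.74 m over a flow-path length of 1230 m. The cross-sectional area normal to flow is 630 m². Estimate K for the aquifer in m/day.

Hydraulic gradient i = Δh / L = 6.74 / 1230 = 0.005480.
From Q = K·A·i, K = Q / (A·i) = 12.3 / (630.0 × 0.005480) = 3.563 m/day.

3.56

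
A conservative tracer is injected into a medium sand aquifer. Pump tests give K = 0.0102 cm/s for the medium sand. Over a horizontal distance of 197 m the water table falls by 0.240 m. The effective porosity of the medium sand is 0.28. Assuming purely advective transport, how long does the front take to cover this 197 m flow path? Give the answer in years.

Convert K: 0.0102 cm/s × 864 = 8.813 m/day.
Hydraulic gradient i = Δh / L = 0.240 / 197 = 0.001218.
Darcy flux q = K · i = 8.813 × 0.001218 = 0.01074 m/day.
Seepage velocity v = q / n_e = 0.01074 / 0.28 = 0.03834 m/day.
Travel time t = L / v = 197 / 0.03834 = 5138 days = 14.07 years.

14.1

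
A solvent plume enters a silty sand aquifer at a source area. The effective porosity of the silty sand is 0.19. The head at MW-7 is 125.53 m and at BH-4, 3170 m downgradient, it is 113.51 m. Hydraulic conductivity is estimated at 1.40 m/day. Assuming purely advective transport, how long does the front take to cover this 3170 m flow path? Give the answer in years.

311

Hydraulic gradient i = (125.53 − 113.51) / 3170 = 12.02 / 3170 = 0.003792.
Darcy flux q = K · i = 1.400 × 0.003792 = 0.005309 m/day.
Seepage velocity v = q / n_e = 0.005309 / 0.19 = 0.02794 m/day.
Travel time t = L / v = 3170 / 0.02794 = 1.135e+05 days = 310.6 years.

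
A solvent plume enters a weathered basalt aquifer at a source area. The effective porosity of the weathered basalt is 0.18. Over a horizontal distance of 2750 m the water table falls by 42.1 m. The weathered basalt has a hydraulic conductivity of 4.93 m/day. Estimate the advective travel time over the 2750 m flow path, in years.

Hydraulic gradient i = Δh / L = 42.1 / 2750 = 0.01531.
Darcy flux q = K · i = 4.930 × 0.01531 = 0.07547 m/day.
Seepage velocity v = q / n_e = 0.07547 / 0.18 = 0.4193 m/day.
Travel time t = L / v = 2750 / 0.4193 = 6559 days = 17.96 years.

18.0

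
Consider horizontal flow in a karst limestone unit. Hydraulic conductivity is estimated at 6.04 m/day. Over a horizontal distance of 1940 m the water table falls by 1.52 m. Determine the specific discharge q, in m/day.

Hydraulic gradient i = Δh / L = 1.52 / 1940 = 0.0007835.
Specific discharge q = K · i = 6.040 × 0.0007835 = 0.004732 m/day.

0.00473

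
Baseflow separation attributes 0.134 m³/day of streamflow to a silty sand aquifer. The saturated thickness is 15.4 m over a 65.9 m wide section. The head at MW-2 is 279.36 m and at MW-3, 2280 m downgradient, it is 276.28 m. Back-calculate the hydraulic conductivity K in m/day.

0.0977

Cross-sectional area A = 65.9 × 15.4 = 1015 m².
Hydraulic gradient i = (279.36 − 276.28) / 2280 = 3.08 / 2280 = 0.001351.
From Q = K·A·i, K = Q / (A·i) = 0.134 / (1015 × 0.001351) = 0.09774 m/day.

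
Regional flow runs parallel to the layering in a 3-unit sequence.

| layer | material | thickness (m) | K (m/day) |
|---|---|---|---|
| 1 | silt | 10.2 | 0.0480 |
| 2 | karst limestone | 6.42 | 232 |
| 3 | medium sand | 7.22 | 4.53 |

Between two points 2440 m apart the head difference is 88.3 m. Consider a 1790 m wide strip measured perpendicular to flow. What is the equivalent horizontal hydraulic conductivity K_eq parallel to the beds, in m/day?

63.9

Flow is parallel to layering, so each bed carries its own Darcy discharge and the transmissivities add.
Σ(K_i·b_i) = 0.0480×10.2 + 232×6.42 + 4.53×7.22 = 1523 m²/day.
Total thickness b = 23.84 m, so K_eq = Σ(K_i·b_i)/b = 63.87 m/day.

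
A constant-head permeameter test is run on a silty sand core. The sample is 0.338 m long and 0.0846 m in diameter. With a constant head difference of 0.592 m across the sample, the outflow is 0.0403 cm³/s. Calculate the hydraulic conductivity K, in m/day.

0.354

Cross-sectional area A = π·(d/2)² = π × (0.0846/2)² = 0.005621 m².
Convert discharge: 0.0403 cm³/s = 4.030e-08 m³/s.
Darcy's law rearranged: K = Q·L / (A·Δh) = 4.030e-08 × 0.338 / (0.005621 × 0.592) = 4.093e-06 m/s = 0.3537 m/day.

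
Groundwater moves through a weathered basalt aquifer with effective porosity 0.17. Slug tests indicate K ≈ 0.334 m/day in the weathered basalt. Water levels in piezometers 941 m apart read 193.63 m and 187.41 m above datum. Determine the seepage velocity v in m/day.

0.0130

Hydraulic gradient i = (193.63 − 187.41) / 941 = 6.22 / 941 = 0.006610.
Darcy flux q = K · i = 0.3340 × 0.006610 = 0.002208 m/day.
Seepage velocity v = q / n_e = 0.002208 / 0.17 = 0.01299 m/day.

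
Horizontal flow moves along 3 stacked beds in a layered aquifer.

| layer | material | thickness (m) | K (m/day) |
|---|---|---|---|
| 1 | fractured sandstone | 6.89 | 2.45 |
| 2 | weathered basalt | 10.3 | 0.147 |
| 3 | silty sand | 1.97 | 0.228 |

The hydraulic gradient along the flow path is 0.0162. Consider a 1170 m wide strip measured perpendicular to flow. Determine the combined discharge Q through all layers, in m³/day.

357

Flow is parallel to layering, so each bed carries its own Darcy discharge and the transmissivities add.
Σ(K_i·b_i) = 2.45×6.89 + 0.147×10.3 + 0.228×1.97 = 18.84 m²/day.
Hydraulic gradient i = 0.0162.
Q = Σ(K_i·b_i) · W · i = 18.84 × 1170 × 0.01620 = 357.2 m³/day.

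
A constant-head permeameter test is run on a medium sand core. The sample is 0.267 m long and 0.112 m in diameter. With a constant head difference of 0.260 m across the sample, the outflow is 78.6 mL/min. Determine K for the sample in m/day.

Cross-sectional area A = π·(d/2)² = π × (0.112/2)² = 0.009852 m².
Convert discharge: 78.6 mL/min = 1.310e-06 m³/s.
Darcy's law rearranged: K = Q·L / (A·Δh) = 1.310e-06 × 0.267 / (0.009852 × 0.260) = 0.0001365 m/s = 11.80 m/day.

11.8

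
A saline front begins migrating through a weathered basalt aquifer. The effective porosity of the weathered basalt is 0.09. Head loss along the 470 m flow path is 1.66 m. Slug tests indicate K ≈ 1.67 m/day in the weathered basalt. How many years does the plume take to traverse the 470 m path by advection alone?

19.6

Hydraulic gradient i = Δh / L = 1.66 / 470 = 0.003532.
Darcy flux q = K · i = 1.670 × 0.003532 = 0.005898 m/day.
Seepage velocity v = q / n_e = 0.005898 / 0.09 = 0.06554 m/day.
Travel time t = L / v = 470 / 0.06554 = 7172 days = 19.63 years.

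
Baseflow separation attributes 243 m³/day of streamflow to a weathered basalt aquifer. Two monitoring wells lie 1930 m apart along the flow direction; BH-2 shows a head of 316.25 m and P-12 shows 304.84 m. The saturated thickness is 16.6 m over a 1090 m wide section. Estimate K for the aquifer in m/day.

2.27

Cross-sectional area A = 1090 × 16.6 = 18094 m².
Hydraulic gradient i = (316.25 − 304.84) / 1930 = 11.41 / 1930 = 0.005912.
From Q = K·A·i, K = Q / (A·i) = 243 / (18094 × 0.005912) = 2.272 m/day.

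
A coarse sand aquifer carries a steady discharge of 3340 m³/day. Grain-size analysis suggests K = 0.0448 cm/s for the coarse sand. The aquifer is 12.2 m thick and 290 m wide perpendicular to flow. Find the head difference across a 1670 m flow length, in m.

Convert K: 0.0448 cm/s × 864 = 38.71 m/day.
Cross-sectional area A = 290 × 12.2 = 3538 m².
From Q = K·A·i, i = Q / (K·A) = 3340 / (38.71 × 3538) = 0.02439.
Head loss Δh = i · L = 0.02439 × 1670 = 40.73 m.

40.7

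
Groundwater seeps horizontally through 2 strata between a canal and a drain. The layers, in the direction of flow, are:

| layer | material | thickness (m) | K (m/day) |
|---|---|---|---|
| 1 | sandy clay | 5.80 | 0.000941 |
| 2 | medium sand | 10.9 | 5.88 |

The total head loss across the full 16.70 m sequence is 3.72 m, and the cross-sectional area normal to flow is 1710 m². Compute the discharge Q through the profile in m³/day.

Flow is perpendicular to layering, so the layers act in series and the equivalent K is the thickness-weighted harmonic mean.
Total thickness L = 5.80 + 10.9 = 16.70 m.
Σ(b_i/K_i) = 5.80/0.000941 + 10.9/5.88 = 6166 d.
K_eq = L / Σ(b_i/K_i) = 16.70 / 6166 = 0.002709 m/day.
Q = K_eq · A · (Δh/L) = 0.002709 × 1710 × (3.72/16.70) = 1.032 m³/day.

1.03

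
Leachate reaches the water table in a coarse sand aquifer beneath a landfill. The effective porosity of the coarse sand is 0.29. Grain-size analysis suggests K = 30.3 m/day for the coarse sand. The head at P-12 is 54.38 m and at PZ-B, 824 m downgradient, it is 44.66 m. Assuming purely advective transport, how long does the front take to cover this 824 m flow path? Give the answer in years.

Hydraulic gradient i = (54.38 − 44.66) / 824 = 9.72 / 824 = 0.01180.
Darcy flux q = K · i = 30.30 × 0.01180 = 0.3574 m/day.
Seepage velocity v = q / n_e = 0.3574 / 0.29 = 1.232 m/day.
Travel time t = L / v = 824 / 1.232 = 668.6 days = 1.830 years.

1.83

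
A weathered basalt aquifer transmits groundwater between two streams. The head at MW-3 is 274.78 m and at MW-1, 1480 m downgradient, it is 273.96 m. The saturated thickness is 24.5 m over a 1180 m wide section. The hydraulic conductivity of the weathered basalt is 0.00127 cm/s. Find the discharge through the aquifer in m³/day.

Convert K: 0.00127 cm/s × 864 = 1.097 m/day.
Cross-sectional area A = 1180 × 24.5 = 28910 m².
Hydraulic gradient i = (274.78 − 273.96) / 1480 = 0.82 / 1480 = 0.0005541.
Darcy's law: Q = K · A · i = 1.097 × 28910 × 0.0005541 = 17.58 m³/day.

17.6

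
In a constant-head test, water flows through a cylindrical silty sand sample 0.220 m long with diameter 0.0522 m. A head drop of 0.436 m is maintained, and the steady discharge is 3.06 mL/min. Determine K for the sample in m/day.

1.04

Cross-sectional area A = π·(d/2)² = π × (0.0522/2)² = 0.002140 m².
Convert discharge: 3.06 mL/min = 5.100e-08 m³/s.
Darcy's law rearranged: K = Q·L / (A·Δh) = 5.100e-08 × 0.220 / (0.002140 × 0.436) = 1.202e-05 m/s = 1.039 m/day.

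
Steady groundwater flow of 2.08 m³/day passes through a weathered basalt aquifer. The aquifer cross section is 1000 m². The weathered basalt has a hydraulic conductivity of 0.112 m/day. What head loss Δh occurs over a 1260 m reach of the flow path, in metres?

From Q = K·A·i, i = Q / (K·A) = 2.08 / (0.1120 × 1000) = 0.01857.
Head loss Δh = i · L = 0.01857 × 1260 = 23.40 m.

23.4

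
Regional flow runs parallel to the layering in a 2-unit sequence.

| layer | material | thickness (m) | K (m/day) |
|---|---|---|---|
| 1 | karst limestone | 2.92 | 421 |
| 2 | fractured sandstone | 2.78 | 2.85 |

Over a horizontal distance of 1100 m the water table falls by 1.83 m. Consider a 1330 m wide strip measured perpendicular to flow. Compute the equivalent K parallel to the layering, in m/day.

217

Flow is parallel to layering, so each bed carries its own Darcy discharge and the transmissivities add.
Σ(K_i·b_i) = 421×2.92 + 2.85×2.78 = 1237 m²/day.
Total thickness b = 5.700 m, so K_eq = Σ(K_i·b_i)/b = 217.1 m/day.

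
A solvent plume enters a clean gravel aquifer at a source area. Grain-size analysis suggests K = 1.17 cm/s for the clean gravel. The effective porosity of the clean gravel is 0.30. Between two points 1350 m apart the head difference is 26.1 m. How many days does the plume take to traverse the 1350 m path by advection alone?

Convert K: 1.17 cm/s × 864 = 1011 m/day.
Hydraulic gradient i = Δh / L = 26.1 / 1350 = 0.01933.
Darcy flux q = K · i = 1011 × 0.01933 = 19.54 m/day.
Seepage velocity v = q / n_e = 19.54 / 0.30 = 65.15 m/day.
Travel time t = L / v = 1350 / 65.15 = 20.72 days.

20.7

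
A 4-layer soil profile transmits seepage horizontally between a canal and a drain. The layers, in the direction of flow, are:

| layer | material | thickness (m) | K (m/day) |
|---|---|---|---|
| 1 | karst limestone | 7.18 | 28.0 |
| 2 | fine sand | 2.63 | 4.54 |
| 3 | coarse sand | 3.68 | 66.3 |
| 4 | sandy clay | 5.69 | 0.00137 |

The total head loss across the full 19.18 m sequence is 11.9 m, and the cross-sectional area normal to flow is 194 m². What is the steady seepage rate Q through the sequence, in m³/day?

Flow is perpendicular to layering, so the layers act in series and the equivalent K is the thickness-weighted harmonic mean.
Total thickness L = 7.18 + 2.63 + 3.68 + 5.69 = 19.18 m.
Σ(b_i/K_i) = 7.18/28.0 + 2.63/4.54 + 3.68/66.3 + 5.69/0.00137 = 4154 d.
K_eq = L / Σ(b_i/K_i) = 19.18 / 4154 = 0.004617 m/day.
Q = K_eq · A · (Δh/L) = 0.004617 × 194 × (11.9/19.18) = 0.5557 m³/day.

0.556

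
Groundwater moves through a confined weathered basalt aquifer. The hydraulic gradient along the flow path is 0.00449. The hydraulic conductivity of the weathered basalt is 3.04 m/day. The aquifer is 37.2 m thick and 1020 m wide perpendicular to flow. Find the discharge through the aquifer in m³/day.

518

Cross-sectional area A = 1020 × 37.2 = 37944 m².
Hydraulic gradient i = 0.00449.
Darcy's law: Q = K · A · i = 3.040 × 37944 × 0.004490 = 517.9 m³/day.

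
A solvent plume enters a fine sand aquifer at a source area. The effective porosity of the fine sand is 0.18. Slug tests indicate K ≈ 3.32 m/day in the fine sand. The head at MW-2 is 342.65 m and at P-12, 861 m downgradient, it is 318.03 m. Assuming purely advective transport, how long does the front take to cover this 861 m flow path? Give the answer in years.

Hydraulic gradient i = (342.65 − 318.03) / 861 = 24.62 / 861 = 0.02859.
Darcy flux q = K · i = 3.320 × 0.02859 = 0.09493 m/day.
Seepage velocity v = q / n_e = 0.09493 / 0.18 = 0.5274 m/day.
Travel time t = L / v = 861 / 0.5274 = 1632 days = 4.470 years.

4.47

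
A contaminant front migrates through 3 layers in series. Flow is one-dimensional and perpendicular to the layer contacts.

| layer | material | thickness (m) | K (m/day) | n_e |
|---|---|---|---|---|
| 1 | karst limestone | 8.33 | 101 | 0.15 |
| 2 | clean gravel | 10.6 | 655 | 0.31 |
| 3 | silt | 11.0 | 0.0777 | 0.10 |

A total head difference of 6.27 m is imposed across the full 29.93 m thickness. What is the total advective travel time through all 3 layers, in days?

With flow normal to the layers, continuity requires the same specific discharge q through every layer.
Σ(b_i/K_i) = 8.33/101 + 10.6/655 + 11.0/0.0777 = 141.7 d.
q = Δh / Σ(b_i/K_i) = 6.27 / 141.7 = 0.04426 m/day.
In each layer the seepage velocity is v_i = q/n_i, so the layer transit time is t_i = b_i·n_i / q:
  layer 1 (karst limestone): t_1 = 8.33 × 0.15 / 0.04426 = 28.23 d
  layer 2 (clean gravel): t_2 = 10.6 × 0.31 / 0.04426 = 74.25 d
  layer 3 (silt): t_3 = 11.0 × 0.10 / 0.04426 = 24.85 d
Total t = Σ t_i = 127.3 days.

127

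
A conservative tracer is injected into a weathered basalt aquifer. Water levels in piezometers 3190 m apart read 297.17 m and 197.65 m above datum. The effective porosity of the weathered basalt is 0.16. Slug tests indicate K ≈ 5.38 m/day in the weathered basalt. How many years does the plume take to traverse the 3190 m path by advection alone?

8.33

Hydraulic gradient i = (297.17 − 197.65) / 3190 = 99.52 / 3190 = 0.03120.
Darcy flux q = K · i = 5.380 × 0.03120 = 0.1678 m/day.
Seepage velocity v = q / n_e = 0.1678 / 0.16 = 1.049 m/day.
Travel time t = L / v = 3190 / 1.049 = 3041 days = 8.326 years.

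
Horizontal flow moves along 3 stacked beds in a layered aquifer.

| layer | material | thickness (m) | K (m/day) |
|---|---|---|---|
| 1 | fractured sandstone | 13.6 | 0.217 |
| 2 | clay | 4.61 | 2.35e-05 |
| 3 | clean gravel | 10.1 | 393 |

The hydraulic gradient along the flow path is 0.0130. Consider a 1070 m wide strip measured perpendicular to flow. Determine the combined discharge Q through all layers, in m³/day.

55300

Flow is parallel to layering, so each bed carries its own Darcy discharge and the transmissivities add.
Σ(K_i·b_i) = 0.217×13.6 + 2.35e-05×4.61 + 393×10.1 = 3972 m²/day.
Hydraulic gradient i = 0.0130.
Q = Σ(K_i·b_i) · W · i = 3972 × 1070 × 0.01300 = 55254 m³/day.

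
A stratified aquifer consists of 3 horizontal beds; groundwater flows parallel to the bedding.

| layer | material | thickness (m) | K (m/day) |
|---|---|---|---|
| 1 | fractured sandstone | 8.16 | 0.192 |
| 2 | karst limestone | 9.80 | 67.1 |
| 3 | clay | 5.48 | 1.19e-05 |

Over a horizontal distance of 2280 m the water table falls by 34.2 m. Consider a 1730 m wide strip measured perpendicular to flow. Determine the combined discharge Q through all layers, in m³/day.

Flow is parallel to layering, so each bed carries its own Darcy discharge and the transmissivities add.
Σ(K_i·b_i) = 0.192×8.16 + 67.1×9.80 + 1.19e-05×5.48 = 659.1 m²/day.
Hydraulic gradient i = Δh / L = 34.2 / 2280 = 0.01500.
Q = Σ(K_i·b_i) · W · i = 659.1 × 1730 × 0.01500 = 17105 m³/day.

17100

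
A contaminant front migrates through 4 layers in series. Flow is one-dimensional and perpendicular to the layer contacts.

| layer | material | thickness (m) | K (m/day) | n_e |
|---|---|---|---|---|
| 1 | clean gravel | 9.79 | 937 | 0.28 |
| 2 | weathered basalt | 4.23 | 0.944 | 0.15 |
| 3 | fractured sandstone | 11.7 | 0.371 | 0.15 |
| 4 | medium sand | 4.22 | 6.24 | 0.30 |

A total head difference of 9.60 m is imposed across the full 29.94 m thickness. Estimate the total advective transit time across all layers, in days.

24.5

With flow normal to the layers, continuity requires the same specific discharge q through every layer.
Σ(b_i/K_i) = 9.79/937 + 4.23/0.944 + 11.7/0.371 + 4.22/6.24 = 36.70 d.
q = Δh / Σ(b_i/K_i) = 9.60 / 36.70 = 0.2616 m/day.
In each layer the seepage velocity is v_i = q/n_i, so the layer transit time is t_i = b_i·n_i / q:
  layer 1 (clean gravel): t_1 = 9.79 × 0.28 / 0.2616 = 10.48 d
  layer 2 (weathered basalt): t_2 = 4.23 × 0.15 / 0.2616 = 2.426 d
  layer 3 (fractured sandstone): t_3 = 11.7 × 0.15 / 0.2616 = 6.710 d
  layer 4 (medium sand): t_4 = 4.22 × 0.30 / 0.2616 = 4.840 d
Total t = Σ t_i = 24.46 days.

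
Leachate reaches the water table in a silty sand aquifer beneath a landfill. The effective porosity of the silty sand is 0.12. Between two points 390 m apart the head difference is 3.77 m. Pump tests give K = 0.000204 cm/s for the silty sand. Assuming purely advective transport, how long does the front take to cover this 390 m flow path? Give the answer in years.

75.2

Convert K: 0.000204 cm/s × 864 = 0.1763 m/day.
Hydraulic gradient i = Δh / L = 3.77 / 390 = 0.009667.
Darcy flux q = K · i = 0.1763 × 0.009667 = 0.001704 m/day.
Seepage velocity v = q / n_e = 0.001704 / 0.12 = 0.01420 m/day.
Travel time t = L / v = 390 / 0.01420 = 27468 days = 75.20 years.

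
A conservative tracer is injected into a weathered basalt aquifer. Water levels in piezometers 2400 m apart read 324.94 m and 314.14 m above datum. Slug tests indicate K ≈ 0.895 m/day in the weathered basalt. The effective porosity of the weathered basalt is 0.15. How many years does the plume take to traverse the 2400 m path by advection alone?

Hydraulic gradient i = (324.94 − 314.14) / 2400 = 10.8 / 2400 = 0.004500.
Darcy flux q = K · i = 0.8950 × 0.004500 = 0.004028 m/day.
Seepage velocity v = q / n_e = 0.004028 / 0.15 = 0.02685 m/day.
Travel time t = L / v = 2400 / 0.02685 = 89385 days = 244.7 years.

245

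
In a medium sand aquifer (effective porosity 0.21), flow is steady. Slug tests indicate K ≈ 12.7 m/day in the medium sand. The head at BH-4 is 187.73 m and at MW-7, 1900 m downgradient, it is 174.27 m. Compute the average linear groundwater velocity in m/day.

0.428

Hydraulic gradient i = (187.73 − 174.27) / 1900 = 13.46 / 1900 = 0.007084.
Darcy flux q = K · i = 12.70 × 0.007084 = 0.08997 m/day.
Seepage velocity v = q / n_e = 0.08997 / 0.21 = 0.4284 m/day.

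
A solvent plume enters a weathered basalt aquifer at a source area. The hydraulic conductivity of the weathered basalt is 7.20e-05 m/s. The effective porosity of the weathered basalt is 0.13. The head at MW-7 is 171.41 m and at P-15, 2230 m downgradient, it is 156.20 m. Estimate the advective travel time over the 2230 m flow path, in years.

18.7

Convert K: 7.20e-05 m/s × 86400 = 6.221 m/day.
Hydraulic gradient i = (171.41 − 156.20) / 2230 = 15.21 / 2230 = 0.006821.
Darcy flux q = K · i = 6.221 × 0.006821 = 0.04243 m/day.
Seepage velocity v = q / n_e = 0.04243 / 0.13 = 0.3264 m/day.
Travel time t = L / v = 2230 / 0.3264 = 6832 days = 18.71 years.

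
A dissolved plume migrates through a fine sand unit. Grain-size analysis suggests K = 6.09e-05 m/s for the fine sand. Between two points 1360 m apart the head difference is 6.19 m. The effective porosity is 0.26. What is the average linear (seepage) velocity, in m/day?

0.0921

Convert K: 6.09e-05 m/s × 86400 = 5.262 m/day.
Hydraulic gradient i = Δh / L = 6.19 / 1360 = 0.004551.
Darcy flux q = K · i = 5.262 × 0.004551 = 0.02395 m/day.
Seepage velocity v = q / n_e = 0.02395 / 0.26 = 0.09211 m/day.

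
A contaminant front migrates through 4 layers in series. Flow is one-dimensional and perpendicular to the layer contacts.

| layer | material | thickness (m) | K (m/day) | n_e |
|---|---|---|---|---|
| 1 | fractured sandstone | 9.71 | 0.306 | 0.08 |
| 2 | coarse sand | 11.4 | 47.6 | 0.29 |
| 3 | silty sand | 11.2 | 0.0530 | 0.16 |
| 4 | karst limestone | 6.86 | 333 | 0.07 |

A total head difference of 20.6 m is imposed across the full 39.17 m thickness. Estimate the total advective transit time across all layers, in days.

With flow normal to the layers, continuity requires the same specific discharge q through every layer.
Σ(b_i/K_i) = 9.71/0.306 + 11.4/47.6 + 11.2/0.0530 + 6.86/333 = 243.3 d.
q = Δh / Σ(b_i/K_i) = 20.6 / 243.3 = 0.08466 m/day.
In each layer the seepage velocity is v_i = q/n_i, so the layer transit time is t_i = b_i·n_i / q:
  layer 1 (fractured sandstone): t_1 = 9.71 × 0.08 / 0.08466 = 9.175 d
  layer 2 (coarse sand): t_2 = 11.4 × 0.29 / 0.08466 = 39.05 d
  layer 3 (silty sand): t_3 = 11.2 × 0.16 / 0.08466 = 21.17 d
  layer 4 (karst limestone): t_4 = 6.86 × 0.07 / 0.08466 = 5.672 d
Total t = Σ t_i = 75.06 days.

75.1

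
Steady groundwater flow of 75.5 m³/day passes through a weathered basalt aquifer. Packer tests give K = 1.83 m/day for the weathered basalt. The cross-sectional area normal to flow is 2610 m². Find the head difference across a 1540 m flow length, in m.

24.3

From Q = K·A·i, i = Q / (K·A) = 75.5 / (1.830 × 2610) = 0.01581.
Head loss Δh = i · L = 0.01581 × 1540 = 24.34 m.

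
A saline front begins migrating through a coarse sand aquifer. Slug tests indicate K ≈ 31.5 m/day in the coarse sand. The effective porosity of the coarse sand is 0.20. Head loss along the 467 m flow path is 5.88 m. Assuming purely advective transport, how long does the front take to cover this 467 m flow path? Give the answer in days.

Hydraulic gradient i = Δh / L = 5.88 / 467 = 0.01259.
Darcy flux q = K · i = 31.50 × 0.01259 = 0.3966 m/day.
Seepage velocity v = q / n_e = 0.3966 / 0.20 = 1.983 m/day.
Travel time t = L / v = 467 / 1.983 = 235.5 days.

235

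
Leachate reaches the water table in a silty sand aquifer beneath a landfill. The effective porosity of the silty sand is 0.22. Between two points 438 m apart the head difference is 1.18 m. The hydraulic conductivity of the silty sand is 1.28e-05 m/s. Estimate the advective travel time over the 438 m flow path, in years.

88.5

Convert K: 1.28e-05 m/s × 86400 = 1.106 m/day.
Hydraulic gradient i = Δh / L = 1.18 / 438 = 0.002694.
Darcy flux q = K · i = 1.106 × 0.002694 = 0.002979 m/day.
Seepage velocity v = q / n_e = 0.002979 / 0.22 = 0.01354 m/day.
Travel time t = L / v = 438 / 0.01354 = 32342 days = 88.55 years.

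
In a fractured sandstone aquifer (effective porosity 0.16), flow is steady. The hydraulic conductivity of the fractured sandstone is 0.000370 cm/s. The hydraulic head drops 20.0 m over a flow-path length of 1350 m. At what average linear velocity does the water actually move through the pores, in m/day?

Convert K: 0.000370 cm/s × 864 = 0.3197 m/day.
Hydraulic gradient i = Δh / L = 20.0 / 1350 = 0.01481.
Darcy flux q = K · i = 0.3197 × 0.01481 = 0.004736 m/day.
Seepage velocity v = q / n_e = 0.004736 / 0.16 = 0.02960 m/day.

0.0296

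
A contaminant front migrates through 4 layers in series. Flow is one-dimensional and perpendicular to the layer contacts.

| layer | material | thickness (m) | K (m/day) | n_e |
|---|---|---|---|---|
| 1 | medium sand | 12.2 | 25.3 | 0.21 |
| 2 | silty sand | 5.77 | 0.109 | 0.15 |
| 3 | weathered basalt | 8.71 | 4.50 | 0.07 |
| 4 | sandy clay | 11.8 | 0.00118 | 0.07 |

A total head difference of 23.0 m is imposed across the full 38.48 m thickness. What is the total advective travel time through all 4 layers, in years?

5.82

With flow normal to the layers, continuity requires the same specific discharge q through every layer.
Σ(b_i/K_i) = 12.2/25.3 + 5.77/0.109 + 8.71/4.50 + 11.8/0.00118 = 10055 d.
q = Δh / Σ(b_i/K_i) = 23.0 / 10055 = 0.002287 m/day.
In each layer the seepage velocity is v_i = q/n_i, so the layer transit time is t_i = b_i·n_i / q:
  layer 1 (medium sand): t_1 = 12.2 × 0.21 / 0.002287 = 1120 d
  layer 2 (silty sand): t_2 = 5.77 × 0.15 / 0.002287 = 378.4 d
  layer 3 (weathered basalt): t_3 = 8.71 × 0.07 / 0.002287 = 266.6 d
  layer 4 (sandy clay): t_4 = 11.8 × 0.07 / 0.002287 = 361.1 d
Total t = Σ t_i = 2126 days = 5.821 years.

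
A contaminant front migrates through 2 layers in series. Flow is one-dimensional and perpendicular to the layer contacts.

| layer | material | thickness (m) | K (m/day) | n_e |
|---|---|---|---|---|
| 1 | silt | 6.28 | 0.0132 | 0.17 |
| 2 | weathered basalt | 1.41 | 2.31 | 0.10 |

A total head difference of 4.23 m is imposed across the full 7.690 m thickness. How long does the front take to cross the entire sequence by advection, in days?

136

With flow normal to the layers, continuity requires the same specific discharge q through every layer.
Σ(b_i/K_i) = 6.28/0.0132 + 1.41/2.31 = 476.4 d.
q = Δh / Σ(b_i/K_i) = 4.23 / 476.4 = 0.008880 m/day.
In each layer the seepage velocity is v_i = q/n_i, so the layer transit time is t_i = b_i·n_i / q:
  layer 1 (silt): t_1 = 6.28 × 0.17 / 0.008880 = 120.2 d
  layer 2 (weathered basalt): t_2 = 1.41 × 0.10 / 0.008880 = 15.88 d
Total t = Σ t_i = 136.1 days.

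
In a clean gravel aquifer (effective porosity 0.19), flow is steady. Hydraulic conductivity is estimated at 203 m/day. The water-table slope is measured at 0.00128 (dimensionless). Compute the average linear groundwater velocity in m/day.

Hydraulic gradient i = 0.00128.
Darcy flux q = K · i = 203.0 × 0.001280 = 0.2598 m/day.
Seepage velocity v = q / n_e = 0.2598 / 0.19 = 1.368 m/day.

1.37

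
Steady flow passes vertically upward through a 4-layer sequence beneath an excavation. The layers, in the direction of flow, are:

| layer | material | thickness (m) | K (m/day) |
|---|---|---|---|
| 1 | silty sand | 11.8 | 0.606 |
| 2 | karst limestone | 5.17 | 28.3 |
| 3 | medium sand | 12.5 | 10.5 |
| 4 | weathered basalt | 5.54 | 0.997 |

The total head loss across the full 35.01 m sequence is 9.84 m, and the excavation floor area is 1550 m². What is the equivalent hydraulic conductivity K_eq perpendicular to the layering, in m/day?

Flow is perpendicular to layering, so the layers act in series and the equivalent K is the thickness-weighted harmonic mean.
Total thickness L = 11.8 + 5.17 + 12.5 + 5.54 = 35.01 m.
Σ(b_i/K_i) = 11.8/0.606 + 5.17/28.3 + 12.5/10.5 + 5.54/0.997 = 26.40 d.
K_eq = L / Σ(b_i/K_i) = 35.01 / 26.40 = 1.326 m/day.

1.33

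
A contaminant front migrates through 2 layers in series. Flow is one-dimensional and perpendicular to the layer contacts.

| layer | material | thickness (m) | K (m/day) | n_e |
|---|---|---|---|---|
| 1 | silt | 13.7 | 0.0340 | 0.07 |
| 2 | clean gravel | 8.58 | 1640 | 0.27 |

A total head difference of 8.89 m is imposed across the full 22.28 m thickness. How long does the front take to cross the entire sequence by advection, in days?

148

With flow normal to the layers, continuity requires the same specific discharge q through every layer.
Σ(b_i/K_i) = 13.7/0.0340 + 8.58/1640 = 402.9 d.
q = Δh / Σ(b_i/K_i) = 8.89 / 402.9 = 0.02206 m/day.
In each layer the seepage velocity is v_i = q/n_i, so the layer transit time is t_i = b_i·n_i / q:
  layer 1 (silt): t_1 = 13.7 × 0.07 / 0.02206 = 43.47 d
  layer 2 (clean gravel): t_2 = 8.58 × 0.27 / 0.02206 = 105.0 d
Total t = Σ t_i = 148.5 days.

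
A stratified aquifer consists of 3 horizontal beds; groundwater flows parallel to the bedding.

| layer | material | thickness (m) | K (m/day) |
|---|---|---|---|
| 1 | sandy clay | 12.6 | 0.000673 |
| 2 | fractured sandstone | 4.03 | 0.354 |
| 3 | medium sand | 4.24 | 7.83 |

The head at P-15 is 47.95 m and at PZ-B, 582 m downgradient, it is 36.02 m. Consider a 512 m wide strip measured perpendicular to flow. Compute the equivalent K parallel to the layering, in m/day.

1.66

Flow is parallel to layering, so each bed carries its own Darcy discharge and the transmissivities add.
Σ(K_i·b_i) = 0.000673×12.6 + 0.354×4.03 + 7.83×4.24 = 34.63 m²/day.
Total thickness b = 20.87 m, so K_eq = Σ(K_i·b_i)/b = 1.660 m/day.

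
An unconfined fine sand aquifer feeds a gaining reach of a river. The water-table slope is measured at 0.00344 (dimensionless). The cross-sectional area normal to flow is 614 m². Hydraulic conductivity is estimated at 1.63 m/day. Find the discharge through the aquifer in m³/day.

Hydraulic gradient i = 0.00344.
Darcy's law: Q = K · A · i = 1.630 × 614.0 × 0.003440 = 3.443 m³/day.

3.44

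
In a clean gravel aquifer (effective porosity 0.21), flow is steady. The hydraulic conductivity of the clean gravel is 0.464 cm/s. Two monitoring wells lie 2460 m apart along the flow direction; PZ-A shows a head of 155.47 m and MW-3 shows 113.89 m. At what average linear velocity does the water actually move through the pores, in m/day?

Convert K: 0.464 cm/s × 864 = 400.9 m/day.
Hydraulic gradient i = (155.47 − 113.89) / 2460 = 41.58 / 2460 = 0.01690.
Darcy flux q = K · i = 400.9 × 0.01690 = 6.776 m/day.
Seepage velocity v = q / n_e = 6.776 / 0.21 = 32.27 m/day.

32.3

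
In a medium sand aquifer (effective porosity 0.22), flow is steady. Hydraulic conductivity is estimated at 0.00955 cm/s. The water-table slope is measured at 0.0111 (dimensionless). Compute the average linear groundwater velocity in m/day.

0.416

Convert K: 0.00955 cm/s × 864 = 8.251 m/day.
Hydraulic gradient i = 0.0111.
Darcy flux q = K · i = 8.251 × 0.01110 = 0.09159 m/day.
Seepage velocity v = q / n_e = 0.09159 / 0.22 = 0.4163 m/day.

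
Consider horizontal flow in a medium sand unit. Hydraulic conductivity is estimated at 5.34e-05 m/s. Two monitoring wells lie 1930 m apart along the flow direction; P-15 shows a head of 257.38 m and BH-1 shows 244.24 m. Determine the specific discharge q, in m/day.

Convert K: 5.34e-05 m/s × 86400 = 4.614 m/day.
Hydraulic gradient i = (257.38 − 244.24) / 1930 = 13.14 / 1930 = 0.006808.
Specific discharge q = K · i = 4.614 × 0.006808 = 0.03141 m/day.

0.0314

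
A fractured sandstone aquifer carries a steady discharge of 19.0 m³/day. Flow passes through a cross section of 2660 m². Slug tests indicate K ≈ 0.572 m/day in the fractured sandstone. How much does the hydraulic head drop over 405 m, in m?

From Q = K·A·i, i = Q / (K·A) = 19.0 / (0.5720 × 2660) = 0.01249.
Head loss Δh = i · L = 0.01249 × 405 = 5.057 m.

5.06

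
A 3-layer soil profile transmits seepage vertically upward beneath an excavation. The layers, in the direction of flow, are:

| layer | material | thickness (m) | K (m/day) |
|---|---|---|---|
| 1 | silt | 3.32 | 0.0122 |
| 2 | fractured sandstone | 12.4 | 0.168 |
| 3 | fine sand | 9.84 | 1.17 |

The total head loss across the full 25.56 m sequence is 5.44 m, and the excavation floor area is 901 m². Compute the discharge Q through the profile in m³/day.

Flow is perpendicular to layering, so the layers act in series and the equivalent K is the thickness-weighted harmonic mean.
Total thickness L = 3.32 + 12.4 + 9.84 = 25.56 m.
Σ(b_i/K_i) = 3.32/0.0122 + 12.4/0.168 + 9.84/1.17 = 354.4 d.
K_eq = L / Σ(b_i/K_i) = 25.56 / 354.4 = 0.07213 m/day.
Q = K_eq · A · (Δh/L) = 0.07213 × 901 × (5.44/25.56) = 13.83 m³/day.

13.8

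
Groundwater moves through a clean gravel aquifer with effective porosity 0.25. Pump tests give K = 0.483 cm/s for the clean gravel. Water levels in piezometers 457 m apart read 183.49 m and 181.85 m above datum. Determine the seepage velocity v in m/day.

5.99

Convert K: 0.483 cm/s × 864 = 417.3 m/day.
Hydraulic gradient i = (183.49 − 181.85) / 457 = 1.64 / 457 = 0.003589.
Darcy flux q = K · i = 417.3 × 0.003589 = 1.498 m/day.
Seepage velocity v = q / n_e = 1.498 / 0.25 = 5.990 m/day.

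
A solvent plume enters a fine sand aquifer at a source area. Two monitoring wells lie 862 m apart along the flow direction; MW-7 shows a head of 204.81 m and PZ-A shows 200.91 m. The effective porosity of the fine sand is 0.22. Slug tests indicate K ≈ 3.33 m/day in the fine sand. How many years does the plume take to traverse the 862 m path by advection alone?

34.5

Hydraulic gradient i = (204.81 − 200.91) / 862 = 3.9 / 862 = 0.004524.
Darcy flux q = K · i = 3.330 × 0.004524 = 0.01507 m/day.
Seepage velocity v = q / n_e = 0.01507 / 0.22 = 0.06848 m/day.
Travel time t = L / v = 862 / 0.06848 = 12587 days = 34.46 years.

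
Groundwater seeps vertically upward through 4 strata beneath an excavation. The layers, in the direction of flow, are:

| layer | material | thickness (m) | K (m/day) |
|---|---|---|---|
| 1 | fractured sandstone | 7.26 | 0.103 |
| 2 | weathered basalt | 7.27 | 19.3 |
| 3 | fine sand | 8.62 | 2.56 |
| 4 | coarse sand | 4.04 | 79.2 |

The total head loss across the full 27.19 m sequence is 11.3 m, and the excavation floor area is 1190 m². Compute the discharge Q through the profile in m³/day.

Flow is perpendicular to layering, so the layers act in series and the equivalent K is the thickness-weighted harmonic mean.
Total thickness L = 7.26 + 7.27 + 8.62 + 4.04 = 27.19 m.
Σ(b_i/K_i) = 7.26/0.103 + 7.27/19.3 + 8.62/2.56 + 4.04/79.2 = 74.28 d.
K_eq = L / Σ(b_i/K_i) = 27.19 / 74.28 = 0.3660 m/day.
Q = K_eq · A · (Δh/L) = 0.3660 × 1190 × (11.3/27.19) = 181.0 m³/day.

181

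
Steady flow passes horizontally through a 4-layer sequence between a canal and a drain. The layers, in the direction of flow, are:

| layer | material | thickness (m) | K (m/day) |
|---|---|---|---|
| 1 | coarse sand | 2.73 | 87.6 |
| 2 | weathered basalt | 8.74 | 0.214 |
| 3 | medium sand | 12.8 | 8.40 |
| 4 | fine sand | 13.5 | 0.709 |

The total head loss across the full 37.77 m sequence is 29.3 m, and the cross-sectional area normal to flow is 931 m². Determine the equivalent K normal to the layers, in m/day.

Flow is perpendicular to layering, so the layers act in series and the equivalent K is the thickness-weighted harmonic mean.
Total thickness L = 2.73 + 8.74 + 12.8 + 13.5 = 37.77 m.
Σ(b_i/K_i) = 2.73/87.6 + 8.74/0.214 + 12.8/8.40 + 13.5/0.709 = 61.44 d.
K_eq = L / Σ(b_i/K_i) = 37.77 / 61.44 = 0.6148 m/day.

0.615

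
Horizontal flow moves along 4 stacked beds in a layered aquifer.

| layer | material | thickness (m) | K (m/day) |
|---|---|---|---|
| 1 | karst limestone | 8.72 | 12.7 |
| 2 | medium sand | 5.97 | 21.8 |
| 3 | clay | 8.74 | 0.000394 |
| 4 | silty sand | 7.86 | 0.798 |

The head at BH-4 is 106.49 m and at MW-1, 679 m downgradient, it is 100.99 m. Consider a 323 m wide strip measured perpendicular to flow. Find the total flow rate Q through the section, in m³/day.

Flow is parallel to layering, so each bed carries its own Darcy discharge and the transmissivities add.
Σ(K_i·b_i) = 12.7×8.72 + 21.8×5.97 + 0.000394×8.74 + 0.798×7.86 = 247.2 m²/day.
Hydraulic gradient i = (106.49 − 100.99) / 679 = 5.5 / 679 = 0.008100.
Q = Σ(K_i·b_i) · W · i = 247.2 × 323 × 0.008100 = 646.7 m³/day.

647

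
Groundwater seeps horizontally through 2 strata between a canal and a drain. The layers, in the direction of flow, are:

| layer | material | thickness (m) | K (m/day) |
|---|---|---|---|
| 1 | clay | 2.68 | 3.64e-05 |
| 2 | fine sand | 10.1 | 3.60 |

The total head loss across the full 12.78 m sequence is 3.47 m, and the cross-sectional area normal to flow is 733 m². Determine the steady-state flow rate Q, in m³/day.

0.0345

Flow is perpendicular to layering, so the layers act in series and the equivalent K is the thickness-weighted harmonic mean.
Total thickness L = 2.68 + 10.1 = 12.78 m.
Σ(b_i/K_i) = 2.68/3.64e-05 + 10.1/3.60 = 73629 d.
K_eq = L / Σ(b_i/K_i) = 12.78 / 73629 = 0.0001736 m/day.
Q = K_eq · A · (Δh/L) = 0.0001736 × 733 × (3.47/12.78) = 0.03454 m³/day.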